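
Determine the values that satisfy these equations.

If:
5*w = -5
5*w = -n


Then:
n = 5
w = -1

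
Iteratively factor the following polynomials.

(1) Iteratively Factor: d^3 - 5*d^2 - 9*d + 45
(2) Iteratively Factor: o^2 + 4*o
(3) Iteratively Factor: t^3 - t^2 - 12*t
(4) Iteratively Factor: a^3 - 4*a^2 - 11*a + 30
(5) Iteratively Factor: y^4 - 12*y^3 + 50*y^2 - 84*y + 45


(1) = (d - 3)*(d^2 - 2*d - 15) = (d - 5)*(d - 3)*(d + 3)
(2) = (o)*(o + 4)
(3) = (t - 4)*(t^2 + 3*t) = (t - 4)*(t + 3)*(t)
(4) = (a - 2)*(a^2 - 2*a - 15) = (a - 5)*(a - 2)*(a + 3)
(5) = (y - 3)*(y^3 - 9*y^2 + 23*y - 15) = (y - 3)^2*(y^2 - 6*y + 5) = (y - 5)*(y - 3)^2*(y - 1)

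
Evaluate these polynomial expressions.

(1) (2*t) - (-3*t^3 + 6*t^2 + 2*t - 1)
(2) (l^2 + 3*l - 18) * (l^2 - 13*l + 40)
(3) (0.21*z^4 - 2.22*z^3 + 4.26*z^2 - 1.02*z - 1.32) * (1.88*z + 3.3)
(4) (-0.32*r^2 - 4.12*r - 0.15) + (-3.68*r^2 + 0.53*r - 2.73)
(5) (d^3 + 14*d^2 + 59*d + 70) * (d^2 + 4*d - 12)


(1) = 3*t^3 - 6*t^2 + 1
(2) = l^4 - 10*l^3 - 17*l^2 + 354*l - 720
(3) = 0.3948*z^5 - 3.4806*z^4 + 0.6828*z^3 + 12.1404*z^2 - 5.8476*z - 4.356
(4) = -4.0*r^2 - 3.59*r - 2.88
(5) = d^5 + 18*d^4 + 103*d^3 + 138*d^2 - 428*d - 840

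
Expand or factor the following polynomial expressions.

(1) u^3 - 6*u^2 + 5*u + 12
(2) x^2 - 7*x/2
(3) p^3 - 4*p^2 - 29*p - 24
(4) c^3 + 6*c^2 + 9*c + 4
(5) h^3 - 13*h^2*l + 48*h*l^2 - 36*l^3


(1) = (u - 4)*(u - 3)*(u + 1)
(2) = x*(x - 7/2)
(3) = (p - 8)*(p + 1)*(p + 3)
(4) = (c + 1)^2*(c + 4)
(5) = (h - 6*l)^2*(h - l)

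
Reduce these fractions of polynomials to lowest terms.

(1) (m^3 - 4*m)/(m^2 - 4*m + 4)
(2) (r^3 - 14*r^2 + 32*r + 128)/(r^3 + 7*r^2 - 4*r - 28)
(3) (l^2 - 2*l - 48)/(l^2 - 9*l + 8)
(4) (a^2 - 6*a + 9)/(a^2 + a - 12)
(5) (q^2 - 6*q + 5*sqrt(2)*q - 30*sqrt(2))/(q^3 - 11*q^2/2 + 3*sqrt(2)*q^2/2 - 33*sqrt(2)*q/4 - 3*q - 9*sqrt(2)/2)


(1) = (m^2 + 2*m)/(m - 2)
(2) = (r^2 - 16*r + 64)/(r^2 + 5*r - 14)
(3) = (l + 6)/(l - 1)
(4) = (a - 3)/(a + 4)
(5) = (4*q + 20*sqrt(2))/(4*q^2 + q*(2 + 6*sqrt(2)) + 3*sqrt(2))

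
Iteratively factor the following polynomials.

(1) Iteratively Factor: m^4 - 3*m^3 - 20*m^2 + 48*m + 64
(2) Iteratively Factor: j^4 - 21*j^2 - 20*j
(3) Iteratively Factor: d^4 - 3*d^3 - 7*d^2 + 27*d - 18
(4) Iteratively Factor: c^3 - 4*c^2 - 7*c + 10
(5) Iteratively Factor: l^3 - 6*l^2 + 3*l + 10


(1) = (m + 1)*(m^3 - 4*m^2 - 16*m + 64) = (m + 1)*(m + 4)*(m^2 - 8*m + 16) = (m - 4)*(m + 1)*(m + 4)*(m - 4)
(2) = (j)*(j^3 - 21*j - 20) = j*(j + 1)*(j^2 - j - 20) = j*(j + 1)*(j + 4)*(j - 5)
(3) = (d - 1)*(d^3 - 2*d^2 - 9*d + 18) = (d - 1)*(d + 3)*(d^2 - 5*d + 6) = (d - 2)*(d - 1)*(d + 3)*(d - 3)
(4) = (c + 2)*(c^2 - 6*c + 5) = (c - 5)*(c + 2)*(c - 1)
(5) = (l + 1)*(l^2 - 7*l + 10) = (l - 5)*(l + 1)*(l - 2)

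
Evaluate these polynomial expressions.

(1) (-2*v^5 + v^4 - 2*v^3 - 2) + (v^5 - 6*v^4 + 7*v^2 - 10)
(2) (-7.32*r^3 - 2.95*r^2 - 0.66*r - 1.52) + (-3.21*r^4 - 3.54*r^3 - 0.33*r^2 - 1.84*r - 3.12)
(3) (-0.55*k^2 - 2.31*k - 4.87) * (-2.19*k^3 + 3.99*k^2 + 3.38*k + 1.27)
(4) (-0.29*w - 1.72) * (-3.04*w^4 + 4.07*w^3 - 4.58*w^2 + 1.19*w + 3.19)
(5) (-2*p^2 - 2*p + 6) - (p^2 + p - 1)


(1) = -v^5 - 5*v^4 - 2*v^3 + 7*v^2 - 12
(2) = -3.21*r^4 - 10.86*r^3 - 3.28*r^2 - 2.5*r - 4.64
(3) = 1.2045*k^5 + 2.8644*k^4 - 0.4106*k^3 - 27.9376*k^2 - 19.3943*k - 6.1849
(4) = 0.8816*w^5 + 4.0485*w^4 - 5.6722*w^3 + 7.5325*w^2 - 2.9719*w - 5.4868
(5) = -3*p^2 - 3*p + 7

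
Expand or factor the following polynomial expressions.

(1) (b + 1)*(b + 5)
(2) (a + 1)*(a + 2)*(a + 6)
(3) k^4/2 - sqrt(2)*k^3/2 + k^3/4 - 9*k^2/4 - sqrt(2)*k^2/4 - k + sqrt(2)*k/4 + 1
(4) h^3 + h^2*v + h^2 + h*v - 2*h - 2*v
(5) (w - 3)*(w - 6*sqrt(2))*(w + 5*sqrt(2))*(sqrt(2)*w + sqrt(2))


(1) = b^2 + 6*b + 5
(2) = a^3 + 9*a^2 + 20*a + 12
(3) = (k/2 + 1/2)*(k - 1/2)*(k - 2*sqrt(2))*(k + sqrt(2))
(4) = (h - 1)*(h + 2)*(h + v)
(5) = sqrt(2)*w^4 - 2*sqrt(2)*w^3 - 2*w^3 - 63*sqrt(2)*w^2 + 4*w^2 + 6*w + 120*sqrt(2)*w + 180*sqrt(2)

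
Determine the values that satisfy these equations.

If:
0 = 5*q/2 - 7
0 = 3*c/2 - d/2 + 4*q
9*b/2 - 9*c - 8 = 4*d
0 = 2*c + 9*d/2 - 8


Then:
b = -1744/279
c = -928/155
d = 688/155
q = 14/5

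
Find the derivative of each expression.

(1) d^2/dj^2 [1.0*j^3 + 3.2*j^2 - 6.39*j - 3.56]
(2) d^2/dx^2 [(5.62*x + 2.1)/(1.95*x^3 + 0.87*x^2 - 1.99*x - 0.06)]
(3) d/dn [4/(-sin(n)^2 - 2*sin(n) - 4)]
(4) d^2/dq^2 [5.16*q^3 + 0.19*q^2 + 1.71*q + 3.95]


(1) = 6.0*j + 6.4
(2) = (128.2203*x^5 + 153.02898*x^4 + 109.126776*x^3 - 31.46688*x^2 - 18.579996*x + 15.509604)/(7.414875*x^9 + 9.924525*x^8 - 18.27306*x^7 - 20.282157*x^6 + 18.037152*x^5 + 11.596599*x^4 - 7.236271*x^3 - 0.703422*x^2 - 0.021492*x - 0.000216)
(3) = 8*(sin(n) + 1)*cos(n)/(sin(n)^2 + 2*sin(n) + 4)^2
(4) = 30.96*q + 0.38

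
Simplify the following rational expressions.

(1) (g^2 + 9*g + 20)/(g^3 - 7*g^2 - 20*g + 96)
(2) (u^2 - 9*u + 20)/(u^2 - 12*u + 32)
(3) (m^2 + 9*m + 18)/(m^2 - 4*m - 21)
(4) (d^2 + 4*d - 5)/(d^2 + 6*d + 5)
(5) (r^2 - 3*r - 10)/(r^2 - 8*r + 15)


(1) = (g + 5)/(g^2 - 11*g + 24)
(2) = (u - 5)/(u - 8)
(3) = (m + 6)/(m - 7)
(4) = (d - 1)/(d + 1)
(5) = (r + 2)/(r - 3)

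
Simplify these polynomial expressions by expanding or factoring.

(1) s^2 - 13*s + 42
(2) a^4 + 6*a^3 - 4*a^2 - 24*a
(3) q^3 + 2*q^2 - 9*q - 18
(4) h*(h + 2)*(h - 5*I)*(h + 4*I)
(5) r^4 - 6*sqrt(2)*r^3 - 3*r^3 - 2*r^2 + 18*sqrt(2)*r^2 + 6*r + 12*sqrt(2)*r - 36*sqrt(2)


(1) = (s - 7)*(s - 6)
(2) = a*(a - 2)*(a + 2)*(a + 6)
(3) = (q - 3)*(q + 2)*(q + 3)
(4) = h^4 + 2*h^3 - I*h^3 + 20*h^2 - 2*I*h^2 + 40*h
(5) = (r - 3)*(r - 6*sqrt(2))*(r - sqrt(2))*(r + sqrt(2))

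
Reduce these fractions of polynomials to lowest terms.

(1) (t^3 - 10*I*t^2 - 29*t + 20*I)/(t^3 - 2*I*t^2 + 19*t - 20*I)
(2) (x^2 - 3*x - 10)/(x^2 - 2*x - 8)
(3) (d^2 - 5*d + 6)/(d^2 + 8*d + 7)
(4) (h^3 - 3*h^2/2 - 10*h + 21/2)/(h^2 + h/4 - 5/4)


(1) = (t - 4*I)/(t + 4*I)
(2) = (x - 5)/(x - 4)
(3) = (d^2 - 5*d + 6)/(d^2 + 8*d + 7)
(4) = (4*h^2 - 2*h - 42)/(4*h + 5)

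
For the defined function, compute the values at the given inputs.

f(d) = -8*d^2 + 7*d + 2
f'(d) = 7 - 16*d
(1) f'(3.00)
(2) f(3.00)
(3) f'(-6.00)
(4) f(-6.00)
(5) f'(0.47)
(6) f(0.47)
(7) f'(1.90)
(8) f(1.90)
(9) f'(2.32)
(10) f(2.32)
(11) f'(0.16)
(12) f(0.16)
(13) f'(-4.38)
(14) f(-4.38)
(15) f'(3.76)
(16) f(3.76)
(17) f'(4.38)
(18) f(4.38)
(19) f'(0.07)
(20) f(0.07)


(1) = -41.00
(2) = -49.00
(3) = 103.00
(4) = -328.00
(5) = -0.52
(6) = 3.52
(7) = -23.40
(8) = -13.58
(9) = -30.12
(10) = -24.82
(11) = 4.44
(12) = 2.92
(13) = 77.08
(14) = -182.14
(15) = -53.16
(16) = -84.78
(17) = -63.08
(18) = -120.82
(19) = 5.88
(20) = 2.45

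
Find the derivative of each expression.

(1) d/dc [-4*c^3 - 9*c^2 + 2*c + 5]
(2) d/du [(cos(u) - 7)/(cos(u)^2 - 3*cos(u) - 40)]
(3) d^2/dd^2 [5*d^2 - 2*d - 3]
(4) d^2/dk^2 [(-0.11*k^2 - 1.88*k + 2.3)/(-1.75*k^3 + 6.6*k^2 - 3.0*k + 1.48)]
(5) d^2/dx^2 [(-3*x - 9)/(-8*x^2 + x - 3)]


(1) = -12*c^2 - 18*c + 2
(2) = (cos(u)^2 - 14*cos(u) + 61)*sin(u)/(sin(u)^2 + 3*cos(u) + 39)^2
(3) = 10
(4) = (0.67375*k^6 + 34.545*k^5 - 218.274*k^4 + 577.4302*k^3 - 621.59448*k^2 + 127.31496*k + 20.709088)/(5.359375*k^9 - 60.6375*k^8 + 256.2525*k^7 - 508.9935*k^6 + 541.854*k^5 - 418.2264*k^4 + 214.3236*k^3 - 83.32992*k^2 + 19.7136*k - 3.241792)
(5) = 6*((x + 3)*(16*x - 1)^2 - (24*x + 23)*(8*x^2 - x + 3))/(8*x^2 - x + 3)^3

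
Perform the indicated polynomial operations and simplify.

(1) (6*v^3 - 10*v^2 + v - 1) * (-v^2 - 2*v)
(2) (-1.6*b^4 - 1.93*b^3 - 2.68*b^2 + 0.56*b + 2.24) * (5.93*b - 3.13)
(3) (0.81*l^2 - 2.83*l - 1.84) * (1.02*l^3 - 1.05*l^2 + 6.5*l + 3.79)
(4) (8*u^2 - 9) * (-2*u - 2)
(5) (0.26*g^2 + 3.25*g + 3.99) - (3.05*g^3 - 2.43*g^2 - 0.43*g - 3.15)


(1) = -6*v^5 - 2*v^4 + 19*v^3 - v^2 + 2*v
(2) = -9.488*b^5 - 6.4369*b^4 - 9.8515*b^3 + 11.7092*b^2 + 11.5304*b - 7.0112
(3) = 0.8262*l^5 - 3.7371*l^4 + 6.3597*l^3 - 13.3931*l^2 - 22.6857*l - 6.9736
(4) = -16*u^3 - 16*u^2 + 18*u + 18
(5) = -3.05*g^3 + 2.69*g^2 + 3.68*g + 7.14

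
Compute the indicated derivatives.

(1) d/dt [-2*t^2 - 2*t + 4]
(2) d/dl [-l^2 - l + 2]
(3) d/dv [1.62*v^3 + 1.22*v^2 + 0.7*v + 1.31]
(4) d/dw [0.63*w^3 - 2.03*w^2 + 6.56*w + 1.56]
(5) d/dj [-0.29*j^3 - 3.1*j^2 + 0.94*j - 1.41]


(1) = -4*t - 2
(2) = -2*l - 1
(3) = 4.86*v^2 + 2.44*v + 0.7
(4) = 1.89*w^2 - 4.06*w + 6.56
(5) = -0.87*j^2 - 6.2*j + 0.94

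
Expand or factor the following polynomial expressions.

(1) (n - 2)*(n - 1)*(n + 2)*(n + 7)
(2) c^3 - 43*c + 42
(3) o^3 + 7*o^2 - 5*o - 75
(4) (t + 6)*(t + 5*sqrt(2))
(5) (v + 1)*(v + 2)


(1) = n^4 + 6*n^3 - 11*n^2 - 24*n + 28
(2) = (c - 6)*(c - 1)*(c + 7)
(3) = (o - 3)*(o + 5)^2
(4) = t^2 + 6*t + 5*sqrt(2)*t + 30*sqrt(2)
(5) = v^2 + 3*v + 2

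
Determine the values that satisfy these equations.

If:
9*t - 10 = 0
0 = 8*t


Then:
No Solution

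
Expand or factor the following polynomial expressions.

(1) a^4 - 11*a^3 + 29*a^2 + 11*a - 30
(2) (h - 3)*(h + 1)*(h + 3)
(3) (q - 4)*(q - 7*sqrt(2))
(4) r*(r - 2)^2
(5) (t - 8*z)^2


(1) = (a - 6)*(a - 5)*(a - 1)*(a + 1)
(2) = h^3 + h^2 - 9*h - 9
(3) = q^2 - 7*sqrt(2)*q - 4*q + 28*sqrt(2)
(4) = r^3 - 4*r^2 + 4*r
(5) = t^2 - 16*t*z + 64*z^2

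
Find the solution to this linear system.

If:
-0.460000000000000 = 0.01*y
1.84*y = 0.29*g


Then:
g = -291.86
y = -46.00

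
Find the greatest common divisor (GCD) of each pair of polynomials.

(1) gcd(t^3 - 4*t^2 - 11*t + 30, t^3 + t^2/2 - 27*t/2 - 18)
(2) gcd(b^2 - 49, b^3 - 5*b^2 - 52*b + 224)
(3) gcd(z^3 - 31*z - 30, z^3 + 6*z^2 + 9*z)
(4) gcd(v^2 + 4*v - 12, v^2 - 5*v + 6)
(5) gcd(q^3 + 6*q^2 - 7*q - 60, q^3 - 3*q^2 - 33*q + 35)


(1) = gcd((t - 5)*(t - 2)*(t + 3), (t - 4)*(t + 3/2)*(t + 3)) = t + 3
(2) = gcd((b - 7)*(b + 7), (b - 8)*(b - 4)*(b + 7)) = b + 7
(3) = gcd((z - 6)*(z + 1)*(z + 5), z*(z + 3)^2) = 1
(4) = gcd((v - 2)*(v + 6), (v - 3)*(v - 2)) = v - 2
(5) = q + 5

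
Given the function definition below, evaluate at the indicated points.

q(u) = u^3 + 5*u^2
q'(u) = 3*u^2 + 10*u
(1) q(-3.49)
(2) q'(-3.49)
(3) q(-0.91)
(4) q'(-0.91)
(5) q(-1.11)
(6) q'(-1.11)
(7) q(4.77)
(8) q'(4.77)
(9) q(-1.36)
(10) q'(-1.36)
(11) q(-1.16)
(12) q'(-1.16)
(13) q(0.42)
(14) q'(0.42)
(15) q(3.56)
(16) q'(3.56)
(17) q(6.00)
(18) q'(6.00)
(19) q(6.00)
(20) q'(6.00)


(1) = 18.39
(2) = 1.64
(3) = 3.39
(4) = -6.62
(5) = 4.79
(6) = -7.40
(7) = 222.30
(8) = 115.96
(9) = 6.73
(10) = -8.05
(11) = 5.17
(12) = -7.56
(13) = 0.96
(14) = 4.73
(15) = 108.49
(16) = 73.62
(17) = 396.00
(18) = 168.00
(19) = 396.00
(20) = 168.00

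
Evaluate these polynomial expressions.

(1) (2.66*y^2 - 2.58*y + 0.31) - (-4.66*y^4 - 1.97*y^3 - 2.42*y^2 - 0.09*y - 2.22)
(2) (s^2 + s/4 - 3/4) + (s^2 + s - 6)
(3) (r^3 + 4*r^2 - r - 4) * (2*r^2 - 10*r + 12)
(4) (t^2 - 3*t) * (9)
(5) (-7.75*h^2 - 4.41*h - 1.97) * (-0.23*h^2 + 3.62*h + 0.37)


(1) = 4.66*y^4 + 1.97*y^3 + 5.08*y^2 - 2.49*y + 2.53
(2) = 2*s^2 + 5*s/4 - 27/4
(3) = 2*r^5 - 2*r^4 - 30*r^3 + 50*r^2 + 28*r - 48
(4) = 9*t^2 - 27*t
(5) = 1.7825*h^4 - 27.0407*h^3 - 18.3786*h^2 - 8.7631*h - 0.7289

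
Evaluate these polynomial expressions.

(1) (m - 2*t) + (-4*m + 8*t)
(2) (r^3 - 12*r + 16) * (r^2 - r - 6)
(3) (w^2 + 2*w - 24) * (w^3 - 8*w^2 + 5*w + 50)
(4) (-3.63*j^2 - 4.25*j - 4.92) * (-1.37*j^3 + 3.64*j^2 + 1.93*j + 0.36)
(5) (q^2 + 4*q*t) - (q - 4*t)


(1) = -3*m + 6*t
(2) = r^5 - r^4 - 18*r^3 + 28*r^2 + 56*r - 96
(3) = w^5 - 6*w^4 - 35*w^3 + 252*w^2 - 20*w - 1200
(4) = 4.9731*j^5 - 7.3907*j^4 - 15.7355*j^3 - 27.4181*j^2 - 11.0256*j - 1.7712
(5) = q^2 + 4*q*t - q + 4*t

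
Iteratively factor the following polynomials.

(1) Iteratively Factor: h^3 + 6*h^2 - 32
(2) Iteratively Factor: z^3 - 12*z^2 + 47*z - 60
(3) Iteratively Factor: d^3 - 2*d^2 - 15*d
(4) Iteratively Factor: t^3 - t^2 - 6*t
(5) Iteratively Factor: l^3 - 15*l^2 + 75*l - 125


(1) = (h + 4)*(h^2 + 2*h - 8) = (h + 4)^2*(h - 2)
(2) = (z - 4)*(z^2 - 8*z + 15) = (z - 4)*(z - 3)*(z - 5)
(3) = (d)*(d^2 - 2*d - 15) = d*(d - 5)*(d + 3)
(4) = (t - 3)*(t^2 + 2*t) = t*(t - 3)*(t + 2)
(5) = (l - 5)*(l^2 - 10*l + 25) = (l - 5)^2*(l - 5)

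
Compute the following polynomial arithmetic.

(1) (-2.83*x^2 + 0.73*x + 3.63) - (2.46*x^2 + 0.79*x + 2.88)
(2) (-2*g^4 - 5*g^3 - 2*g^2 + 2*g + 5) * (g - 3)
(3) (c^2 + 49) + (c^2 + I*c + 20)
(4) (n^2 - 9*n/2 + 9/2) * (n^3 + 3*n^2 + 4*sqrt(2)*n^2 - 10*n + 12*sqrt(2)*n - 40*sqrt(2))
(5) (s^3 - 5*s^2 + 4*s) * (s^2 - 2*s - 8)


(1) = -5.29*x^2 - 0.06*x + 0.75
(2) = -2*g^5 + g^4 + 13*g^3 + 8*g^2 - g - 15
(3) = 2*c^2 + I*c + 69
(4) = n^5 - 3*n^4/2 + 4*sqrt(2)*n^4 - 19*n^3 - 6*sqrt(2)*n^3 - 76*sqrt(2)*n^2 + 117*n^2/2 - 45*n + 234*sqrt(2)*n - 180*sqrt(2)
(5) = s^5 - 7*s^4 + 6*s^3 + 32*s^2 - 32*s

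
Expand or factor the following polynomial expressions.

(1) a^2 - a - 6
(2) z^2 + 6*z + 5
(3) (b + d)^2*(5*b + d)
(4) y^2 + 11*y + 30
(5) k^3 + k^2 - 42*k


(1) = (a - 3)*(a + 2)
(2) = (z + 1)*(z + 5)
(3) = 5*b^3 + 11*b^2*d + 7*b*d^2 + d^3
(4) = (y + 5)*(y + 6)
(5) = k*(k - 6)*(k + 7)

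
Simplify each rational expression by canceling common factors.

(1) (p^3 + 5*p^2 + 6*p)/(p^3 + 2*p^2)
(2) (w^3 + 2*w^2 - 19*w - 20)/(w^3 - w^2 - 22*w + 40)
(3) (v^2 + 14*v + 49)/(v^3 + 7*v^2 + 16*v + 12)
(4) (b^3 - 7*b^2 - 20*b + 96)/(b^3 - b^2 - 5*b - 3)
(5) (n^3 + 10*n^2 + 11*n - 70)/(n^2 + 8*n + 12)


(1) = (p + 3)/p
(2) = (w + 1)/(w - 2)
(3) = (v^2 + 14*v + 49)/(v^3 + 7*v^2 + 16*v + 12)
(4) = (b^2 - 4*b - 32)/(b^2 + 2*b + 1)
(5) = (n^3 + 10*n^2 + 11*n - 70)/(n^2 + 8*n + 12)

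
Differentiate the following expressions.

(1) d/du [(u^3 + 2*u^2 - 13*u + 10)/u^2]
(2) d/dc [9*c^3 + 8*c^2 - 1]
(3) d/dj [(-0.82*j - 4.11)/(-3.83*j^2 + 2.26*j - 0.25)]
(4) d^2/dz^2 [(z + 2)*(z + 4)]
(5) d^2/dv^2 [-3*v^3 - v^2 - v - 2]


(1) = (u^3 + 13*u - 20)/u^3
(2) = c*(27*c + 16)
(3) = (-3.1406*j^2 - 31.4826*j + 9.4936)/(14.6689*j^4 - 17.3116*j^3 + 7.0226*j^2 - 1.13*j + 0.0625)
(4) = 2
(5) = -18*v - 2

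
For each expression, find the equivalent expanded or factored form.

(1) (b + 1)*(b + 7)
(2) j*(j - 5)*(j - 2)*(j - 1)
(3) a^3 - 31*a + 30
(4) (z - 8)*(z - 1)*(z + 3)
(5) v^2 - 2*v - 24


(1) = b^2 + 8*b + 7
(2) = j^4 - 8*j^3 + 17*j^2 - 10*j
(3) = (a - 5)*(a - 1)*(a + 6)
(4) = z^3 - 6*z^2 - 19*z + 24
(5) = (v - 6)*(v + 4)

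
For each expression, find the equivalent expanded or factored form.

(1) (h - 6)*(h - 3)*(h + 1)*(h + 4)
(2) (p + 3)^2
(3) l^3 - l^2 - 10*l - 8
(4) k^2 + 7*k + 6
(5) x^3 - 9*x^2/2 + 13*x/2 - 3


(1) = h^4 - 4*h^3 - 23*h^2 + 54*h + 72
(2) = p^2 + 6*p + 9
(3) = (l - 4)*(l + 1)*(l + 2)
(4) = (k + 1)*(k + 6)
(5) = (x - 2)*(x - 3/2)*(x - 1)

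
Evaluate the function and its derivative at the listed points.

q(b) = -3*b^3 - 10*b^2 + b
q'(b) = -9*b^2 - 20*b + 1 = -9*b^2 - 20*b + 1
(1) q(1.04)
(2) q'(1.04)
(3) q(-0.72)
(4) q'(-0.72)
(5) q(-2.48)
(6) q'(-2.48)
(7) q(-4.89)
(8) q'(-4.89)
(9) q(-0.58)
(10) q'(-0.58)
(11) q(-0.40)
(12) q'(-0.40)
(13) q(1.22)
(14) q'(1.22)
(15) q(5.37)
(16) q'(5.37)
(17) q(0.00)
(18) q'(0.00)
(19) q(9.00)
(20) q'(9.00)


(1) = -13.15
(2) = -29.53
(3) = -4.78
(4) = 10.73
(5) = -18.23
(6) = -4.75
(7) = 106.78
(8) = -116.41
(9) = -3.36
(10) = 9.57
(11) = -1.81
(12) = 7.56
(13) = -19.11
(14) = -36.80
(15) = -747.56
(16) = -365.93
(17) = 0.00
(18) = 1.00
(19) = -2988.00
(20) = -908.00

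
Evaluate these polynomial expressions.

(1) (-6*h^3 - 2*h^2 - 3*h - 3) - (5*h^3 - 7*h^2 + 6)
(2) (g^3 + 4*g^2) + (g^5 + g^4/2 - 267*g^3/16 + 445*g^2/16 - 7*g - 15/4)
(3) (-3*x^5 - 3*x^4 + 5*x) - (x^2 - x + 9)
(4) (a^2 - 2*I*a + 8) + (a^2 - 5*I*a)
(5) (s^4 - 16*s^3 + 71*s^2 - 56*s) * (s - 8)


(1) = -11*h^3 + 5*h^2 - 3*h - 9
(2) = g^5 + g^4/2 - 251*g^3/16 + 509*g^2/16 - 7*g - 15/4
(3) = -3*x^5 - 3*x^4 - x^2 + 6*x - 9
(4) = 2*a^2 - 7*I*a + 8
(5) = s^5 - 24*s^4 + 199*s^3 - 624*s^2 + 448*s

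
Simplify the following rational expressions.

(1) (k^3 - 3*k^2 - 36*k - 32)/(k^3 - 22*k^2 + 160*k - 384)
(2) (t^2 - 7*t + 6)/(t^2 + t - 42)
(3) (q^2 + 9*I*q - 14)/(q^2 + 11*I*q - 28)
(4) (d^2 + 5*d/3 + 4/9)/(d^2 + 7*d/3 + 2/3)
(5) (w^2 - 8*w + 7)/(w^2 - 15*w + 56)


(1) = (k^2 + 5*k + 4)/(k^2 - 14*k + 48)
(2) = (t - 1)/(t + 7)
(3) = (q + 2*I)/(q + 4*I)
(4) = (3*d + 4)/(3*d + 6)
(5) = (w - 1)/(w - 8)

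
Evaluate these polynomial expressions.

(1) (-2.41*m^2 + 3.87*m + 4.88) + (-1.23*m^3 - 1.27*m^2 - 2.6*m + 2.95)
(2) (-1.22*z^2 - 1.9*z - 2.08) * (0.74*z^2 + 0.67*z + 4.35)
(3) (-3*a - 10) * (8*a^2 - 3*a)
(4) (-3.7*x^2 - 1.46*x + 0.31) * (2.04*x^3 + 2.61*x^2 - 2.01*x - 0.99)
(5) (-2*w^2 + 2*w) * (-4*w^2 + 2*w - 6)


(1) = -1.23*m^3 - 3.68*m^2 + 1.27*m + 7.83
(2) = -0.9028*z^4 - 2.2234*z^3 - 8.1192*z^2 - 9.6586*z - 9.048
(3) = -24*a^3 - 71*a^2 + 30*a
(4) = -7.548*x^5 - 12.6354*x^4 + 4.2588*x^3 + 7.4067*x^2 + 0.8223*x - 0.3069
(5) = 8*w^4 - 12*w^3 + 16*w^2 - 12*w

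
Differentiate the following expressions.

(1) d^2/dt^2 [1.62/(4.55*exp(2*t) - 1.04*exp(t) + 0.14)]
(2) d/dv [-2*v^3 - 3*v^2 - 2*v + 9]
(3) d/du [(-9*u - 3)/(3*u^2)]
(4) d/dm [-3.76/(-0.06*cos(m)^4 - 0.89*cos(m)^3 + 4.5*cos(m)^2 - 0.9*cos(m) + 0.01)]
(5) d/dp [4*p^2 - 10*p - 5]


(1) = ((1.6848 - 29.484*exp(t))*(4.55*exp(2*t) - 1.04*exp(t) + 0.14) + 1.62*(9.1*exp(t) - 1.04)*(18.2*exp(t) - 2.08)*exp(t))*exp(t)/(4.55*exp(2*t) - 1.04*exp(t) + 0.14)^3
(2) = -6*v^2 - 6*v - 2
(3) = (3*u + 2)/u^3
(4) = (0.9024*cos(m)^3 + 10.0392*cos(m)^2 - 33.84*cos(m) + 3.384)*sin(m)/(0.06*cos(m)^4 + 0.89*cos(m)^3 - 4.5*cos(m)^2 + 0.9*cos(m) - 0.01)^2
(5) = 8*p - 10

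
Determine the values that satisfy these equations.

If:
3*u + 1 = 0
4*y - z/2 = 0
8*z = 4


Then:
u = -1/3
y = 1/16
z = 1/2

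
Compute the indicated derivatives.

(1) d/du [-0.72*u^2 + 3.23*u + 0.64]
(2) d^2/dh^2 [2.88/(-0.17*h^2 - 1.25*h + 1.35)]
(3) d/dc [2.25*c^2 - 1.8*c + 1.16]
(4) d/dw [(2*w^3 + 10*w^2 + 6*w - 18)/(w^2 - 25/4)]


(1) = 3.23 - 1.44*u
(2) = (0.166464*h^2 + 1.224*h - 2.88*(0.34*h + 1.25)*(0.68*h + 2.5) - 1.32192)/(0.17*h^2 + 1.25*h - 1.35)^3
(3) = 4.5*c - 1.8
(4) = 8*(4*w^4 - 87*w^2 - 178*w - 75)/(16*w^4 - 200*w^2 + 625)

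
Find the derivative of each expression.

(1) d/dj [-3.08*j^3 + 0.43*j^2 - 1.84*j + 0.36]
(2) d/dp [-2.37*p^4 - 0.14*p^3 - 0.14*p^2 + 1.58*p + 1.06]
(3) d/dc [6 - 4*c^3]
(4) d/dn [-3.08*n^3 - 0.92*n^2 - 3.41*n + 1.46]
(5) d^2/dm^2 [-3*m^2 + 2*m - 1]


(1) = -9.24*j^2 + 0.86*j - 1.84
(2) = -9.48*p^3 - 0.42*p^2 - 0.28*p + 1.58
(3) = -12*c^2
(4) = -9.24*n^2 - 1.84*n - 3.41
(5) = -6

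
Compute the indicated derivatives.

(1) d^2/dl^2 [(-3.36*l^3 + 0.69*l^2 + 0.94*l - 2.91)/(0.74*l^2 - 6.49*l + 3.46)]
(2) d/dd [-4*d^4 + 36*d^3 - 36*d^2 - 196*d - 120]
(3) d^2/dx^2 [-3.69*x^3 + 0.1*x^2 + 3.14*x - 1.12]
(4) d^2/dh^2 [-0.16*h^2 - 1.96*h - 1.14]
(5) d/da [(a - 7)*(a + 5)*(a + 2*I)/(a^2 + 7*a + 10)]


(1) = (-258.184108*l^3 + 432.539712*l^2 - 171.934716*l - 171.500494)/(0.405224*l^6 - 10.661772*l^5 + 99.19071*l^4 - 373.061425*l^3 + 463.78359*l^2 - 233.087052*l + 41.421736)
(2) = -16*d^3 + 108*d^2 - 72*d - 196
(3) = 0.2 - 22.14*x
(4) = -0.320000000000000
(5) = (a^2 + 4*a - 14 + 18*I)/(a^2 + 4*a + 4)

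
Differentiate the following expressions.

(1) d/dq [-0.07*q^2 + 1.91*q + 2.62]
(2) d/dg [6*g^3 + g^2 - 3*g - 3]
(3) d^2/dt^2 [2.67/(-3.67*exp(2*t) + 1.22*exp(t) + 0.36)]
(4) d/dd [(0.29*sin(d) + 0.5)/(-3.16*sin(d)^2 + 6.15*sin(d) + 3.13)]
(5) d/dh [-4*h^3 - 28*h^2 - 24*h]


(1) = 1.91 - 0.14*q
(2) = 18*g^2 + 2*g - 3
(3) = (2.67*(7.34*exp(t) - 1.22)*(14.68*exp(t) - 2.44)*exp(t) + (39.1956*exp(t) - 3.2574)*(-3.67*exp(2*t) + 1.22*exp(t) + 0.36))*exp(t)/(-3.67*exp(2*t) + 1.22*exp(t) + 0.36)^3
(4) = (0.9164*sin(d)^2 + 3.16*sin(d) - 2.1673)*cos(d)/(9.9856*sin(d)^4 - 38.868*sin(d)^3 + 18.0409*sin(d)^2 + 38.499*sin(d) + 9.7969)
(5) = -12*h^2 - 56*h - 24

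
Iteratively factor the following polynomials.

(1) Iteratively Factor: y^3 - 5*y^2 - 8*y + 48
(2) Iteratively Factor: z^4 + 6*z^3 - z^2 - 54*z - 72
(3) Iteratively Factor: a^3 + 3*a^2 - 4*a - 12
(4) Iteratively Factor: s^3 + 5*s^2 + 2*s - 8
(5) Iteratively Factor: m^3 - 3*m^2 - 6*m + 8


(1) = (y - 4)*(y^2 - y - 12) = (y - 4)*(y + 3)*(y - 4)
(2) = (z + 2)*(z^3 + 4*z^2 - 9*z - 36) = (z - 3)*(z + 2)*(z^2 + 7*z + 12) = (z - 3)*(z + 2)*(z + 3)*(z + 4)
(3) = (a + 3)*(a^2 - 4) = (a + 2)*(a + 3)*(a - 2)
(4) = (s + 2)*(s^2 + 3*s - 4) = (s + 2)*(s + 4)*(s - 1)
(5) = (m + 2)*(m^2 - 5*m + 4) = (m - 4)*(m + 2)*(m - 1)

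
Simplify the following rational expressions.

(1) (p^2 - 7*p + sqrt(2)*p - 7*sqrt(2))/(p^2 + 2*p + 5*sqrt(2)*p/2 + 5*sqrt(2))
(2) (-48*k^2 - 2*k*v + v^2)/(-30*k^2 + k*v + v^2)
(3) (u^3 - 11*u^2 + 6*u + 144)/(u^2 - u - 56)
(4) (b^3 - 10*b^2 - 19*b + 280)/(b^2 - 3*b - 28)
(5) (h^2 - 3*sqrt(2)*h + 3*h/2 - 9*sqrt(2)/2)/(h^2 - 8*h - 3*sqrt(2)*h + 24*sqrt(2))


(1) = (2*p^2 + p*(-14 + 2*sqrt(2)) - 14*sqrt(2))/(2*p^2 + p*(4 + 5*sqrt(2)) + 10*sqrt(2))
(2) = (-8*k + v)/(-5*k + v)
(3) = (u^2 - 3*u - 18)/(u + 7)
(4) = (b^2 - 3*b - 40)/(b + 4)
(5) = (2*h + 3)/(2*h - 16)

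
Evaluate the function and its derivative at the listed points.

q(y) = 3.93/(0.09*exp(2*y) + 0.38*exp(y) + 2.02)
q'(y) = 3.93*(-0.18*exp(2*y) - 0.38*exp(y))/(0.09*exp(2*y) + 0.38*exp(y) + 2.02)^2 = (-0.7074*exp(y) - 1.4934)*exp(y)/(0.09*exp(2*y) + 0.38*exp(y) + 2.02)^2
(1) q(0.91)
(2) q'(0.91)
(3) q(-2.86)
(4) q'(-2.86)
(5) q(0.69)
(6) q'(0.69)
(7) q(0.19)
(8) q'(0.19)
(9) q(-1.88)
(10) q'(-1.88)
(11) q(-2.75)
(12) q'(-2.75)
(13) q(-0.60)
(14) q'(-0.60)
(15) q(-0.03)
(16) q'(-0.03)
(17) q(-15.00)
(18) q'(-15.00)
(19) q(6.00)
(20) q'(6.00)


(1) = 1.12
(2) = -0.65
(3) = 1.92
(4) = -0.02
(5) = 1.25
(6) = -0.59
(7) = 1.51
(8) = -0.42
(9) = 1.89
(10) = -0.06
(11) = 1.92
(12) = -0.02
(13) = 1.74
(14) = -0.20
(15) = 1.59
(16) = -0.35
(17) = 1.95
(18) = -0.00
(19) = 0.00
(20) = -0.00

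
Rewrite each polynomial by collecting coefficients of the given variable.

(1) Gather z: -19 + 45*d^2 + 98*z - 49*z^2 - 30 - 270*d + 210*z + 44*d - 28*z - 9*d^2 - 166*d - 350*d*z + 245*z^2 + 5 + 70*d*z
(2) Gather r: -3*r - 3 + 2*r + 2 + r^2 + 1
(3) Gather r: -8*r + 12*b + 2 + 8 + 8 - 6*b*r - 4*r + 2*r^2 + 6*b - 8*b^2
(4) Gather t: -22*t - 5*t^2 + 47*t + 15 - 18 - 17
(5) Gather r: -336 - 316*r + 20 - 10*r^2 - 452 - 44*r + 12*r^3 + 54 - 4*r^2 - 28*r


(1) = 36*d^2 - 392*d + 196*z^2 + z*(280 - 280*d) - 44
(2) = r^2 - r
(3) = -8*b^2 + 18*b + 2*r^2 + r*(-6*b - 12) + 18
(4) = -5*t^2 + 25*t - 20
(5) = 12*r^3 - 14*r^2 - 388*r - 714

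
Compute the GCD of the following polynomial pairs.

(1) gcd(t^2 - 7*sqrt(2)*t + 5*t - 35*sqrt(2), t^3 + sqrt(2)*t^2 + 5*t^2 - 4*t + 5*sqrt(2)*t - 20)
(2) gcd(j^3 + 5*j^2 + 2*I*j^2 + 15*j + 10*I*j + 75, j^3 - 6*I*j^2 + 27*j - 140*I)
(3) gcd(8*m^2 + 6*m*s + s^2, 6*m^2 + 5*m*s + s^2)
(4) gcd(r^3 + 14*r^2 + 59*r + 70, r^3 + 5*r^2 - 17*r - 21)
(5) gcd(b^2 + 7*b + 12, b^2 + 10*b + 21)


(1) = gcd((t + 5)*(t - 7*sqrt(2)), (t + 5)*(t - sqrt(2))*(t + 2*sqrt(2))) = t + 5
(2) = gcd((j + 5)*(j - 3*I)*(j + 5*I), (j - 7*I)*(j - 4*I)*(j + 5*I)) = j + 5*I
(3) = gcd((2*m + s)*(4*m + s), (2*m + s)*(3*m + s)) = 2*m + s
(4) = gcd((r + 2)*(r + 5)*(r + 7), (r - 3)*(r + 1)*(r + 7)) = r + 7
(5) = b + 3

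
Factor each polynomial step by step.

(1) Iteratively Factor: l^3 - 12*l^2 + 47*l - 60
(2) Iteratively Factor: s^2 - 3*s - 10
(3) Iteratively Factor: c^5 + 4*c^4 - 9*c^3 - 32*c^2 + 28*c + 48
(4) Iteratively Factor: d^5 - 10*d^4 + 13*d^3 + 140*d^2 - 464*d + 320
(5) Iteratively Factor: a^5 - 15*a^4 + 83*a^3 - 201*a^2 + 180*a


(1) = (l - 4)*(l^2 - 8*l + 15) = (l - 5)*(l - 4)*(l - 3)
(2) = (s + 2)*(s - 5)
(3) = (c - 2)*(c^4 + 6*c^3 + 3*c^2 - 26*c - 24) = (c - 2)*(c + 3)*(c^3 + 3*c^2 - 6*c - 8) = (c - 2)*(c + 1)*(c + 3)*(c^2 + 2*c - 8) = (c - 2)^2*(c + 1)*(c + 3)*(c + 4)
(4) = (d - 4)*(d^4 - 6*d^3 - 11*d^2 + 96*d - 80) = (d - 5)*(d - 4)*(d^3 - d^2 - 16*d + 16) = (d - 5)*(d - 4)^2*(d^2 + 3*d - 4) = (d - 5)*(d - 4)^2*(d + 4)*(d - 1)
(5) = (a)*(a^4 - 15*a^3 + 83*a^2 - 201*a + 180) = a*(a - 4)*(a^3 - 11*a^2 + 39*a - 45) = a*(a - 5)*(a - 4)*(a^2 - 6*a + 9) = a*(a - 5)*(a - 4)*(a - 3)*(a - 3)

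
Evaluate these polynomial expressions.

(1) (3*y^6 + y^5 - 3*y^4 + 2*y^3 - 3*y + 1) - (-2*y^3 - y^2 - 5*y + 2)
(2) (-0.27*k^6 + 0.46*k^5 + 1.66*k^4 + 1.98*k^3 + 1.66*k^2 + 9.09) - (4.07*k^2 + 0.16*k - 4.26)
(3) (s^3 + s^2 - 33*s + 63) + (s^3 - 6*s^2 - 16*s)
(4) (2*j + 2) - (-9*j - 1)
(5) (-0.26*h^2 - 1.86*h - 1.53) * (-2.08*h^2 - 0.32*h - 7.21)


(1) = 3*y^6 + y^5 - 3*y^4 + 4*y^3 + y^2 + 2*y - 1
(2) = -0.27*k^6 + 0.46*k^5 + 1.66*k^4 + 1.98*k^3 - 2.41*k^2 - 0.16*k + 13.35
(3) = 2*s^3 - 5*s^2 - 49*s + 63
(4) = 11*j + 3
(5) = 0.5408*h^4 + 3.952*h^3 + 5.6522*h^2 + 13.9002*h + 11.0313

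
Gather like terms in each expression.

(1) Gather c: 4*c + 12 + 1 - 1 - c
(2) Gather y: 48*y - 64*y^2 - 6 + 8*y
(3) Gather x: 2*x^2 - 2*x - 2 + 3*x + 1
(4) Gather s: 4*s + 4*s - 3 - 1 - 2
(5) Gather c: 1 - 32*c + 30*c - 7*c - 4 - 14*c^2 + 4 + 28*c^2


(1) = 3*c + 12
(2) = -64*y^2 + 56*y - 6
(3) = 2*x^2 + x - 1
(4) = 8*s - 6
(5) = 14*c^2 - 9*c + 1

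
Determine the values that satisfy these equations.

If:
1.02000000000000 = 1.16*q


Then:
q = 0.88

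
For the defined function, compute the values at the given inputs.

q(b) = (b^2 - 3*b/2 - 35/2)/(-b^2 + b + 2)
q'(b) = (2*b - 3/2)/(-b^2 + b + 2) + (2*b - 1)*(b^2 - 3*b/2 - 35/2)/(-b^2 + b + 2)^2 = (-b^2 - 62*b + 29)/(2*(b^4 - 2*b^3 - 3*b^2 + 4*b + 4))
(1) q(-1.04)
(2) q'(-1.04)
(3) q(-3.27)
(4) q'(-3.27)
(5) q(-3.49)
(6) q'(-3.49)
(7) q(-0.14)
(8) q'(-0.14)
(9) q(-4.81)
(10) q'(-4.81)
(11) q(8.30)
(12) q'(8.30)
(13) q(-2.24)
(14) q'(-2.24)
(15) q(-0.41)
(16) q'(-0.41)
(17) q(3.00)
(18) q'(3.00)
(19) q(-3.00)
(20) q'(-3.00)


(1) = 122.19
(2) = 3124.40
(3) = 0.16
(4) = 0.77
(5) = 0.01
(6) = 0.62
(7) = -9.38
(8) = 5.56
(9) = -0.50
(10) = 0.23
(11) = -0.66
(12) = -0.08
(13) = 1.74
(14) = 2.95
(15) = -11.76
(16) = 13.42
(17) = 3.25
(18) = -5.19
(19) = 0.40
(20) = 1.03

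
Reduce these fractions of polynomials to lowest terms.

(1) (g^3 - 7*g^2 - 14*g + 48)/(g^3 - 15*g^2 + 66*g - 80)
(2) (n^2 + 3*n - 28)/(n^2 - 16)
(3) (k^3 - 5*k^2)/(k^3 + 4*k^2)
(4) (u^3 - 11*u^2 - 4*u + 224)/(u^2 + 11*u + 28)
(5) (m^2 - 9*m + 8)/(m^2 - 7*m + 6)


(1) = (g + 3)/(g - 5)
(2) = (n + 7)/(n + 4)
(3) = (k - 5)/(k + 4)
(4) = (u^2 - 15*u + 56)/(u + 7)
(5) = (m - 8)/(m - 6)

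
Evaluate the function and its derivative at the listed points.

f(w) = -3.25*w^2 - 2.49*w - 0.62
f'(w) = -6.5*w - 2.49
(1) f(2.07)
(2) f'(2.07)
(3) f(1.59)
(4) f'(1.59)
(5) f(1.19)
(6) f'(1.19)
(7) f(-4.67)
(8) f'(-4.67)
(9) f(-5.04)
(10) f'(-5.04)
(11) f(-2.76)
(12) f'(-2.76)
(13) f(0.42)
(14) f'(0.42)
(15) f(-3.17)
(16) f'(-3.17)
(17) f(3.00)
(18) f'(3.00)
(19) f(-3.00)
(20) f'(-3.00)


(1) = -19.70
(2) = -15.94
(3) = -12.80
(4) = -12.83
(5) = -8.19
(6) = -10.22
(7) = -59.87
(8) = 27.87
(9) = -70.63
(10) = 30.27
(11) = -18.50
(12) = 15.45
(13) = -2.24
(14) = -5.22
(15) = -25.39
(16) = 18.12
(17) = -37.34
(18) = -21.99
(19) = -22.40
(20) = 17.01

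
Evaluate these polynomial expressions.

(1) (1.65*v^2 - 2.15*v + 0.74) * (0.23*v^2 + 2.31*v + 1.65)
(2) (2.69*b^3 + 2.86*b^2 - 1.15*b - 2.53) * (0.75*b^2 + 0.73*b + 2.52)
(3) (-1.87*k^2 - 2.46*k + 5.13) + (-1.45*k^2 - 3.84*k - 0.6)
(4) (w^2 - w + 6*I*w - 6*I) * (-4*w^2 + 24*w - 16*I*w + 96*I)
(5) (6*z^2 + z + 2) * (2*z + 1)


(1) = 0.3795*v^4 + 3.317*v^3 - 2.0738*v^2 - 1.8381*v + 1.221
(2) = 2.0175*b^5 + 4.1087*b^4 + 8.0041*b^3 + 4.4702*b^2 - 4.7449*b - 6.3756
(3) = -3.32*k^2 - 6.3*k + 4.53
(4) = -4*w^4 + 28*w^3 - 40*I*w^3 + 72*w^2 + 280*I*w^2 - 672*w - 240*I*w + 576
(5) = 12*z^3 + 8*z^2 + 5*z + 2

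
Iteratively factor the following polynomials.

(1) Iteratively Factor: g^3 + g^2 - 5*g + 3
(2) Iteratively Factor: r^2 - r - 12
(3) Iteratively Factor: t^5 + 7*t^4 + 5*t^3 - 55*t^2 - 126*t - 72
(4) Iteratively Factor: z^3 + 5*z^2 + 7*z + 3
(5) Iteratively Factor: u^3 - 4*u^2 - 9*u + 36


(1) = (g - 1)*(g^2 + 2*g - 3) = (g - 1)^2*(g + 3)
(2) = (r + 3)*(r - 4)
(3) = (t + 2)*(t^4 + 5*t^3 - 5*t^2 - 45*t - 36) = (t + 2)*(t + 4)*(t^3 + t^2 - 9*t - 9) = (t + 1)*(t + 2)*(t + 4)*(t^2 - 9) = (t - 3)*(t + 1)*(t + 2)*(t + 4)*(t + 3)
(4) = (z + 1)*(z^2 + 4*z + 3) = (z + 1)*(z + 3)*(z + 1)
(5) = (u - 4)*(u^2 - 9) = (u - 4)*(u + 3)*(u - 3)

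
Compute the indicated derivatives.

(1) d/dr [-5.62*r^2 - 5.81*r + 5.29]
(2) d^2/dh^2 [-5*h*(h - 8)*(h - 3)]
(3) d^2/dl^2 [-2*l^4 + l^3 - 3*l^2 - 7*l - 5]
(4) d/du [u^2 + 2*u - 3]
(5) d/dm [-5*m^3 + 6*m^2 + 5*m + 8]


(1) = -11.24*r - 5.81
(2) = 110 - 30*h
(3) = -24*l^2 + 6*l - 6
(4) = 2*u + 2
(5) = -15*m^2 + 12*m + 5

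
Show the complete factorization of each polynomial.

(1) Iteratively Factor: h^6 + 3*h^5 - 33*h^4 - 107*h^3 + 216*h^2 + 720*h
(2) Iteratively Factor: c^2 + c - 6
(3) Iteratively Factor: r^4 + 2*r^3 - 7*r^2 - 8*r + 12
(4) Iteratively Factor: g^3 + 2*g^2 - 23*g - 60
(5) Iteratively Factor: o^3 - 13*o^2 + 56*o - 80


(1) = (h + 3)*(h^5 - 33*h^3 - 8*h^2 + 240*h) = h*(h + 3)*(h^4 - 33*h^2 - 8*h + 240) = h*(h + 3)*(h + 4)*(h^3 - 4*h^2 - 17*h + 60) = h*(h - 3)*(h + 3)*(h + 4)*(h^2 - h - 20) = h*(h - 3)*(h + 3)*(h + 4)^2*(h - 5)
(2) = (c + 3)*(c - 2)
(3) = (r - 1)*(r^3 + 3*r^2 - 4*r - 12) = (r - 1)*(r + 3)*(r^2 - 4) = (r - 1)*(r + 2)*(r + 3)*(r - 2)
(4) = (g - 5)*(g^2 + 7*g + 12) = (g - 5)*(g + 4)*(g + 3)
(5) = (o - 4)*(o^2 - 9*o + 20) = (o - 4)^2*(o - 5)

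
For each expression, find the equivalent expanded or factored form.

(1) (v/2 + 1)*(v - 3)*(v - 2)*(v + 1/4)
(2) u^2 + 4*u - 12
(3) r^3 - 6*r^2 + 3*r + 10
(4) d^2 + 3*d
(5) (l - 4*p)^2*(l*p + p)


(1) = v^4/2 - 11*v^3/8 - 19*v^2/8 + 11*v/2 + 3/2
(2) = (u - 2)*(u + 6)
(3) = (r - 5)*(r - 2)*(r + 1)
(4) = d*(d + 3)
(5) = l^3*p - 8*l^2*p^2 + l^2*p + 16*l*p^3 - 8*l*p^2 + 16*p^3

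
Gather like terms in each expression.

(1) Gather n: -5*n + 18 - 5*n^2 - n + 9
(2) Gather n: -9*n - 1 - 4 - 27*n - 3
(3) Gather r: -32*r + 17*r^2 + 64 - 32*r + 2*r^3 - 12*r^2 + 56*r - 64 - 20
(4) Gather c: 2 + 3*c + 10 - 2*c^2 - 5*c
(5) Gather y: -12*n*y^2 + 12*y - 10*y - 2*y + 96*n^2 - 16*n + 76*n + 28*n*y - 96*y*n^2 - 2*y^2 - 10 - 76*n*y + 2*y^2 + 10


(1) = -5*n^2 - 6*n + 27
(2) = -36*n - 8
(3) = 2*r^3 + 5*r^2 - 8*r - 20
(4) = -2*c^2 - 2*c + 12
(5) = 96*n^2 - 12*n*y^2 + 60*n + y*(-96*n^2 - 48*n)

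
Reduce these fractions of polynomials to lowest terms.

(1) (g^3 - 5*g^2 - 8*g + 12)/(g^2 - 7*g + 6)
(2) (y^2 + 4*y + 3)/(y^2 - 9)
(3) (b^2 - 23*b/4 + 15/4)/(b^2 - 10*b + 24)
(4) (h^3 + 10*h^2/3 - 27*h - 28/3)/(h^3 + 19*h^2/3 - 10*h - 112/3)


(1) = g + 2
(2) = (y + 1)/(y - 3)
(3) = (4*b^2 - 23*b + 15)/(4*b^2 - 40*b + 96)
(4) = (3*h^2 - 11*h - 4)/(3*h^2 - 2*h - 16)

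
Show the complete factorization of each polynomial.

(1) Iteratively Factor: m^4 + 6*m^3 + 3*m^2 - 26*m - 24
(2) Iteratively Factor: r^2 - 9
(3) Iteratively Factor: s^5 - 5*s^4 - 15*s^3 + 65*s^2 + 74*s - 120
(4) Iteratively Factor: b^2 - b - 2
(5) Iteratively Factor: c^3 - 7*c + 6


(1) = (m + 1)*(m^3 + 5*m^2 - 2*m - 24) = (m + 1)*(m + 3)*(m^2 + 2*m - 8) = (m + 1)*(m + 3)*(m + 4)*(m - 2)
(2) = (r - 3)*(r + 3)
(3) = (s - 1)*(s^4 - 4*s^3 - 19*s^2 + 46*s + 120) = (s - 4)*(s - 1)*(s^3 - 19*s - 30) = (s - 4)*(s - 1)*(s + 2)*(s^2 - 2*s - 15) = (s - 4)*(s - 1)*(s + 2)*(s + 3)*(s - 5)
(4) = (b - 2)*(b + 1)
(5) = (c + 3)*(c^2 - 3*c + 2) = (c - 2)*(c + 3)*(c - 1)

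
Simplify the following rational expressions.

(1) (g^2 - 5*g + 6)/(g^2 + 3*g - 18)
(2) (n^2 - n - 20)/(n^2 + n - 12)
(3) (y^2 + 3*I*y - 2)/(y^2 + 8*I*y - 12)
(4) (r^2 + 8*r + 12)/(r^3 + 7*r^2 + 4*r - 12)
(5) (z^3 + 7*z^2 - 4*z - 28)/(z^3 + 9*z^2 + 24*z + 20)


(1) = (g - 2)/(g + 6)
(2) = (n - 5)/(n - 3)
(3) = (y + I)/(y + 6*I)
(4) = 1/(r - 1)
(5) = (z^2 + 5*z - 14)/(z^2 + 7*z + 10)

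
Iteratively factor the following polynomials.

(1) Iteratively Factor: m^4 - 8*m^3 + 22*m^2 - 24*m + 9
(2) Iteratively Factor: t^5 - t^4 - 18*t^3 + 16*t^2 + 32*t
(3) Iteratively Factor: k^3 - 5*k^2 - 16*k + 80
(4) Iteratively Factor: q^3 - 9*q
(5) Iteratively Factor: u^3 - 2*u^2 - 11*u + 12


(1) = (m - 3)*(m^3 - 5*m^2 + 7*m - 3) = (m - 3)*(m - 1)*(m^2 - 4*m + 3) = (m - 3)*(m - 1)^2*(m - 3)
(2) = (t + 1)*(t^4 - 2*t^3 - 16*t^2 + 32*t) = (t + 1)*(t + 4)*(t^3 - 6*t^2 + 8*t) = t*(t + 1)*(t + 4)*(t^2 - 6*t + 8) = t*(t - 2)*(t + 1)*(t + 4)*(t - 4)
(3) = (k + 4)*(k^2 - 9*k + 20) = (k - 4)*(k + 4)*(k - 5)
(4) = (q + 3)*(q^2 - 3*q) = (q - 3)*(q + 3)*(q)
(5) = (u - 1)*(u^2 - u - 12) = (u - 1)*(u + 3)*(u - 4)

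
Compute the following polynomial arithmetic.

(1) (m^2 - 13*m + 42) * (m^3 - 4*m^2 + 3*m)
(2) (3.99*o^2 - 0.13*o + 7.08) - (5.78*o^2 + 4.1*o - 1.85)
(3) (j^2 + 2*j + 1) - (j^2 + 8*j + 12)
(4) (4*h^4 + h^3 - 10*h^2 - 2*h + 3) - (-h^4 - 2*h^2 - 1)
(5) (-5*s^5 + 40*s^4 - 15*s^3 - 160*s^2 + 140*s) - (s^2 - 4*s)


(1) = m^5 - 17*m^4 + 97*m^3 - 207*m^2 + 126*m
(2) = -1.79*o^2 - 4.23*o + 8.93
(3) = -6*j - 11
(4) = 5*h^4 + h^3 - 8*h^2 - 2*h + 4
(5) = -5*s^5 + 40*s^4 - 15*s^3 - 161*s^2 + 144*s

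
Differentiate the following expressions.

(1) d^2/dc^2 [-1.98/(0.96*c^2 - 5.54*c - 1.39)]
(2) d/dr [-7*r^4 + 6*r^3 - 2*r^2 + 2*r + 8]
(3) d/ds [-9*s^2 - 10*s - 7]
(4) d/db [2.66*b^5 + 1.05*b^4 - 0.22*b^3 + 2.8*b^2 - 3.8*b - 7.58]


(1) = (-3.649536*c^2 + 21.060864*c + 1.98*(1.92*c - 5.54)*(3.84*c - 11.08) + 5.284224)/(-0.96*c^2 + 5.54*c + 1.39)^3
(2) = -28*r^3 + 18*r^2 - 4*r + 2
(3) = -18*s - 10
(4) = 13.3*b^4 + 4.2*b^3 - 0.66*b^2 + 5.6*b - 3.8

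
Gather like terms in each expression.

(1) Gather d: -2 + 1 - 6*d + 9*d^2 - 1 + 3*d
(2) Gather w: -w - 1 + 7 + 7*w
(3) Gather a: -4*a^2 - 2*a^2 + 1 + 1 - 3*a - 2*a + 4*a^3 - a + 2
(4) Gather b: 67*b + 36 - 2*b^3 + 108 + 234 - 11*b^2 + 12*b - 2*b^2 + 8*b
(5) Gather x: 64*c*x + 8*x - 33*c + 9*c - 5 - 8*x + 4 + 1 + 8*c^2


(1) = 9*d^2 - 3*d - 2
(2) = 6*w + 6
(3) = 4*a^3 - 6*a^2 - 6*a + 4
(4) = -2*b^3 - 13*b^2 + 87*b + 378
(5) = 8*c^2 + 64*c*x - 24*c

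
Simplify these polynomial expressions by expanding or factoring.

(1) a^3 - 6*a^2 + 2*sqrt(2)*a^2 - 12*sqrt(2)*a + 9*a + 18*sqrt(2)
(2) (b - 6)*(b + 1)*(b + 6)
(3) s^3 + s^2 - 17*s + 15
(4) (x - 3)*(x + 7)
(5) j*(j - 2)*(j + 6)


(1) = (a - 3)^2*(a + 2*sqrt(2))
(2) = b^3 + b^2 - 36*b - 36
(3) = (s - 3)*(s - 1)*(s + 5)
(4) = x^2 + 4*x - 21
(5) = j^3 + 4*j^2 - 12*j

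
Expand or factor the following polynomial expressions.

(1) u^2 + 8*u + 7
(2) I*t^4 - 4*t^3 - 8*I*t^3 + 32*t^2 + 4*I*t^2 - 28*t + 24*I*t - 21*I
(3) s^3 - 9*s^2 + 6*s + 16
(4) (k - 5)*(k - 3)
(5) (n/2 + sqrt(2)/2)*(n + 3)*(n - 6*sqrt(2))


(1) = (u + 1)*(u + 7)
(2) = (t - 7)*(t + I)*(t + 3*I)*(I*t - I)
(3) = (s - 8)*(s - 2)*(s + 1)
(4) = k^2 - 8*k + 15
(5) = n^3/2 - 5*sqrt(2)*n^2/2 + 3*n^2/2 - 15*sqrt(2)*n/2 - 6*n - 18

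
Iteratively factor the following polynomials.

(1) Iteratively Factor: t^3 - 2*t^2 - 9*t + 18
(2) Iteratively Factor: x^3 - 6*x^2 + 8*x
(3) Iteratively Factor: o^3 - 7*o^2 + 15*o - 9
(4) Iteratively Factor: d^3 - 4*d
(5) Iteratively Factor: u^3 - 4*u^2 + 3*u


(1) = (t + 3)*(t^2 - 5*t + 6) = (t - 2)*(t + 3)*(t - 3)
(2) = (x - 2)*(x^2 - 4*x) = x*(x - 2)*(x - 4)
(3) = (o - 1)*(o^2 - 6*o + 9) = (o - 3)*(o - 1)*(o - 3)
(4) = (d - 2)*(d^2 + 2*d) = d*(d - 2)*(d + 2)
(5) = (u)*(u^2 - 4*u + 3) = u*(u - 3)*(u - 1)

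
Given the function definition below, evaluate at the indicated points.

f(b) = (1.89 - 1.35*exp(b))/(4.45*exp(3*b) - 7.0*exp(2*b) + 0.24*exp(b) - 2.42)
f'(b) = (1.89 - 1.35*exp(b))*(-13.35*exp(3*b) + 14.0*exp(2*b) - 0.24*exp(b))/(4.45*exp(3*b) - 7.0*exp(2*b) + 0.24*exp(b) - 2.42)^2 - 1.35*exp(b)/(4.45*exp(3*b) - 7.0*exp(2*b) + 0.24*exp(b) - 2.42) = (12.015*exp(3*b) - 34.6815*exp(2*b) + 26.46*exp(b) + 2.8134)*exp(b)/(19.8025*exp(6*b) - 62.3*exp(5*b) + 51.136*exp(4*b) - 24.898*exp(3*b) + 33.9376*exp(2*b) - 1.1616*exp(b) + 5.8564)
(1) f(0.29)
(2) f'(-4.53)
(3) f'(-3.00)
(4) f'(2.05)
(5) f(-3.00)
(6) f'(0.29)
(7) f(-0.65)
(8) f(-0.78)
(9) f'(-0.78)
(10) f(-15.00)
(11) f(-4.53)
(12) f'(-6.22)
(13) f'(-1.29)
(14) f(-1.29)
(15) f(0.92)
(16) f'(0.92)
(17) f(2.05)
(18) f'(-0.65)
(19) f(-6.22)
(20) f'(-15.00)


(1) = -0.02
(2) = 0.01
(3) = 0.03
(4) = 0.01
(5) = -0.75
(6) = 0.41
(7) = -0.33
(8) = -0.38
(9) = 0.36
(10) = -0.78
(11) = -0.78
(12) = 0.00
(13) = 0.27
(14) = -0.54
(15) = -0.06
(16) = 0.17
(17) = -0.01
(18) = 0.36
(19) = -0.78
(20) = 0.00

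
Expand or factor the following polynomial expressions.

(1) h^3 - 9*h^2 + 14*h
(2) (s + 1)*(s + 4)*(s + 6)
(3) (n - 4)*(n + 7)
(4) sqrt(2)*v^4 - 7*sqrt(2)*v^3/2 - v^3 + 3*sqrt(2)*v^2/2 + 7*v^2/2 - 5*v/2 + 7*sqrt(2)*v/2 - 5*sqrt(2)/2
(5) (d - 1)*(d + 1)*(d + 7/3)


(1) = h*(h - 7)*(h - 2)
(2) = s^3 + 11*s^2 + 34*s + 24
(3) = n^2 + 3*n - 28
(4) = (v - 5/2)*(v - 1)*(v - sqrt(2))*(sqrt(2)*v + 1)
(5) = d^3 + 7*d^2/3 - d - 7/3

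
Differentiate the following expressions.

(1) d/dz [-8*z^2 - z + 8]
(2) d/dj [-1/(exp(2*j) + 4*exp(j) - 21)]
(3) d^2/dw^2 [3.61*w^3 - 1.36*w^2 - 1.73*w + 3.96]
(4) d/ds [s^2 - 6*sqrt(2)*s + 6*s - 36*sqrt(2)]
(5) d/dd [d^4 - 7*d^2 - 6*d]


(1) = -16*z - 1
(2) = 2*(exp(j) + 2)*exp(j)/(exp(2*j) + 4*exp(j) - 21)^2
(3) = 21.66*w - 2.72
(4) = 2*s - 6*sqrt(2) + 6
(5) = 4*d^3 - 14*d - 6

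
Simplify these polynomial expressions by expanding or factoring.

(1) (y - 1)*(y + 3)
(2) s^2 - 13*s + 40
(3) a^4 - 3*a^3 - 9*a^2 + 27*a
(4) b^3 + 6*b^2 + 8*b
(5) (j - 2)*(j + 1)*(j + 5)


(1) = y^2 + 2*y - 3
(2) = (s - 8)*(s - 5)
(3) = a*(a - 3)^2*(a + 3)
(4) = b*(b + 2)*(b + 4)
(5) = j^3 + 4*j^2 - 7*j - 10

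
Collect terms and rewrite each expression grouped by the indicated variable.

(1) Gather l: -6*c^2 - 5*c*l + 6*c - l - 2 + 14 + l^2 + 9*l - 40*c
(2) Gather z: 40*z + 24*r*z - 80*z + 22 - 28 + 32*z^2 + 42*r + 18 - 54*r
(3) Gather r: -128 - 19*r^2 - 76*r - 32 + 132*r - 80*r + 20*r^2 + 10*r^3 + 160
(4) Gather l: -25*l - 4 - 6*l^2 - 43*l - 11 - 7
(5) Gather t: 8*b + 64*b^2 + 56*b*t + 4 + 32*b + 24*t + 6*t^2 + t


(1) = -6*c^2 - 34*c + l^2 + l*(8 - 5*c) + 12
(2) = -12*r + 32*z^2 + z*(24*r - 40) + 12
(3) = 10*r^3 + r^2 - 24*r
(4) = -6*l^2 - 68*l - 22
(5) = 64*b^2 + 40*b + 6*t^2 + t*(56*b + 25) + 4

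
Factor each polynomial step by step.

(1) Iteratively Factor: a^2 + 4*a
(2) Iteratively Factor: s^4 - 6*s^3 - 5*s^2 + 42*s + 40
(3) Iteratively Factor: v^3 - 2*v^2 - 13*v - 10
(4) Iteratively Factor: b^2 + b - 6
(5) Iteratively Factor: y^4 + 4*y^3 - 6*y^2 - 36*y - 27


(1) = (a + 4)*(a)
(2) = (s - 4)*(s^3 - 2*s^2 - 13*s - 10) = (s - 4)*(s + 2)*(s^2 - 4*s - 5) = (s - 5)*(s - 4)*(s + 2)*(s + 1)
(3) = (v - 5)*(v^2 + 3*v + 2) = (v - 5)*(v + 2)*(v + 1)
(4) = (b - 2)*(b + 3)
(5) = (y - 3)*(y^3 + 7*y^2 + 15*y + 9) = (y - 3)*(y + 3)*(y^2 + 4*y + 3) = (y - 3)*(y + 3)^2*(y + 1)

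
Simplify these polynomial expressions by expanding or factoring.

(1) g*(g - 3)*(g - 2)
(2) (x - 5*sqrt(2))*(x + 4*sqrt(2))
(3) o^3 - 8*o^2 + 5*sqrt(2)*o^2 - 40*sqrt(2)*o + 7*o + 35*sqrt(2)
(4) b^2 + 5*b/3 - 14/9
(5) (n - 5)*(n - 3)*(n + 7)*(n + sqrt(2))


(1) = g^3 - 5*g^2 + 6*g
(2) = x^2 - sqrt(2)*x - 40
(3) = (o - 7)*(o - 1)*(o + 5*sqrt(2))
(4) = (b - 2/3)*(b + 7/3)
(5) = n^4 - n^3 + sqrt(2)*n^3 - 41*n^2 - sqrt(2)*n^2 - 41*sqrt(2)*n + 105*n + 105*sqrt(2)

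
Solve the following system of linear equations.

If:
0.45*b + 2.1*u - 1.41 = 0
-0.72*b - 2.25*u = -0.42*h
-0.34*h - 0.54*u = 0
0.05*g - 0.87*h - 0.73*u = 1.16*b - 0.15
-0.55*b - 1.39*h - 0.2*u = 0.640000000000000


Then:
No Solution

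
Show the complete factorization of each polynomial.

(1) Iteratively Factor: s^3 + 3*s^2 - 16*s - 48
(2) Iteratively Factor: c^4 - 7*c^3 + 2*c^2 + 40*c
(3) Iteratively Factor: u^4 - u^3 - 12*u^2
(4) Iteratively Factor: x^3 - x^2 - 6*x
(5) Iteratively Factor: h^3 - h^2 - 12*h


(1) = (s + 4)*(s^2 - s - 12) = (s - 4)*(s + 4)*(s + 3)
(2) = (c + 2)*(c^3 - 9*c^2 + 20*c) = (c - 4)*(c + 2)*(c^2 - 5*c) = c*(c - 4)*(c + 2)*(c - 5)
(3) = (u + 3)*(u^3 - 4*u^2) = u*(u + 3)*(u^2 - 4*u) = u*(u - 4)*(u + 3)*(u)
(4) = (x + 2)*(x^2 - 3*x) = x*(x + 2)*(x - 3)
(5) = (h)*(h^2 - h - 12) = h*(h - 4)*(h + 3)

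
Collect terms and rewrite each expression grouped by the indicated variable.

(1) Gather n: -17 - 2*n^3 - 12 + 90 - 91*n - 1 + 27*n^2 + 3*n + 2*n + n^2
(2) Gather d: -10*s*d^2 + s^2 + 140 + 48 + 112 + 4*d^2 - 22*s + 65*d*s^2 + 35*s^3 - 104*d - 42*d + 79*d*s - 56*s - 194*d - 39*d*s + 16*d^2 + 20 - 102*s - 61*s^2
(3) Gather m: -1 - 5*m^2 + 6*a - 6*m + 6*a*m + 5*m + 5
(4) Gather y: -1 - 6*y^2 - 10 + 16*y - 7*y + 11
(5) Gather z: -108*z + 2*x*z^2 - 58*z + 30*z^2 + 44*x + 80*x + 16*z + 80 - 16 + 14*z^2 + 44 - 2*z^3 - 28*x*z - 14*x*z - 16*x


(1) = -2*n^3 + 28*n^2 - 86*n + 60
(2) = d^2*(20 - 10*s) + d*(65*s^2 + 40*s - 340) + 35*s^3 - 60*s^2 - 180*s + 320
(3) = 6*a - 5*m^2 + m*(6*a - 1) + 4
(4) = -6*y^2 + 9*y
(5) = 108*x - 2*z^3 + z^2*(2*x + 44) + z*(-42*x - 150) + 108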